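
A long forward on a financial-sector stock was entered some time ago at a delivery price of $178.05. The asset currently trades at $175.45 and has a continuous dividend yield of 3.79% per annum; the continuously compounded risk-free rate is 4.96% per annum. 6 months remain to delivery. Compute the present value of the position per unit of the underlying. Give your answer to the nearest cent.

Current fair forward for the remaining 6 months: F = S·e^((r − q)·T), (r − q) = 0.0496 − 0.0379 = 0.0117
F = 175.45 · e^(0.0117 × 6/12) = 175.45 × 1.005867 = 176.4794
Value of long forward = (F − K)·e^(−rT) = (176.4794 − 178.05) · e^(−0.0496·6/12)
= -1.5706 × 0.975505 = -1.53

-$1.53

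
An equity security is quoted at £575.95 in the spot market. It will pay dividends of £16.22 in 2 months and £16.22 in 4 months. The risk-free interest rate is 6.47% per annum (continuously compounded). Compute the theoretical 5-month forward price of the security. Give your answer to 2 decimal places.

£558.90

PV(dividends) I = 16.22·e^(−0.0647·2/12) + 16.22·e^(−0.0647·4/12)
I = 16.0460 + 15.8739 = 31.9199
F = (S − I)·e^(rT) = (575.95 − 31.9199) · e^(0.0647·5/12)
= 544.0301 · e^0.026958 = 544.0301 × 1.027325 = £558.90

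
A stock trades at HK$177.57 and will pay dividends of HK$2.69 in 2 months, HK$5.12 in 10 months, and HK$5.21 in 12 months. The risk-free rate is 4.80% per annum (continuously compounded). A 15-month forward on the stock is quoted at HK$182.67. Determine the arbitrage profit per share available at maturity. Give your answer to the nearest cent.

HK$7.45 per share

PV(dividends) I = 2.69·e^(−0.0480·2/12) + 5.12·e^(−0.0480·10/12) + 5.21·e^(−0.0480·12/12) = 12.5536
Fair forward F* = (S − I)·e^(rT) = (177.57 − 12.5536)·e^0.060000 = 165.0164 × 1.061837 = 175.2205
Market HK$182.67 > fair 175.2205: forward overpriced → cash-and-carry (borrow at r, buy the stock and collect the dividends, short the forward).
Profit at T = |F_mkt − F*| = |182.67 − 175.2205| = HK$7.45 per share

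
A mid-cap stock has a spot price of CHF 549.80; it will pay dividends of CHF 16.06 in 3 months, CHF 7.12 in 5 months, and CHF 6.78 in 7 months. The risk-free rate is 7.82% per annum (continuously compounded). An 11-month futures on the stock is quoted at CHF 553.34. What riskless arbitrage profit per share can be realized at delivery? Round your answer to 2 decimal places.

CHF 6.04 per share

PV(dividends) I = 16.06·e^(−0.0782·3/12) + 7.12·e^(−0.0782·5/12) + 6.78·e^(−0.0782·7/12) = 29.1185
Fair futures F* = (S − I)·e^(rT) = (549.80 − 29.1185)·e^0.071683 = 520.6815 × 1.074315 = 559.3759
Market CHF 553.34 < fair 559.3759: forward underpriced → reverse cash-and-carry (short the stock, invest proceeds at r, pay the dividends, go long the forward).
Profit at T = |F_mkt − F*| = |553.34 − 559.3759| = CHF 6.04 per share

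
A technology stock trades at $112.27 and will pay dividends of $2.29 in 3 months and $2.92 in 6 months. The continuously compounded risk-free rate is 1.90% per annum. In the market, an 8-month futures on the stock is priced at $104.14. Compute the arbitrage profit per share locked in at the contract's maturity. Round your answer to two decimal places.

$4.32 per share

PV(dividends) I = 2.29·e^(−0.0190·3/12) + 2.92·e^(−0.0190·6/12) = 5.1715
Fair futures F* = (S − I)·e^(rT) = (112.27 − 5.1715)·e^0.012667 = 107.0985 × 1.012748 = 108.4638
Market $104.14 < fair 108.4638: forward underpriced → reverse cash-and-carry (short the stock, invest proceeds at r, pay the dividends, go long the forward).
Profit at T = |F_mkt − F*| = |104.14 − 108.4638| = $4.32 per share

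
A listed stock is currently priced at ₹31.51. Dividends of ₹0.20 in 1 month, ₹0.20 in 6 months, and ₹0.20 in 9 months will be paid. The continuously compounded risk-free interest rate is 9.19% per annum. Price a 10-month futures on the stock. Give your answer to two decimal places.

₹33.40

PV(dividends) I = 0.20·e^(−0.0919·1/12) + 0.20·e^(−0.0919·6/12) + 0.20·e^(−0.0919·9/12)
I = 0.1985 + 0.1910 + 0.1867 = 0.5762
F = (S − I)·e^(rT) = (31.51 − 0.5762) · e^(0.0919·10/12)
= 30.9338 · e^0.076583 = 30.9338 × 1.079592 = ₹33.40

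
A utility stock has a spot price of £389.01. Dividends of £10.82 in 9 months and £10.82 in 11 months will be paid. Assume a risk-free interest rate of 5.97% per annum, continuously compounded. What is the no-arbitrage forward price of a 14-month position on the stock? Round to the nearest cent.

£395.00

PV(dividends) I = 10.82·e^(−0.0597·9/12) + 10.82·e^(−0.0597·11/12)
I = 10.3462 + 10.2438 = 20.5900
F = (S − I)·e^(rT) = (389.01 − 20.5900) · e^(0.0597·14/12)
= 368.4200 · e^0.069650 = 368.4200 × 1.072133 = £395.00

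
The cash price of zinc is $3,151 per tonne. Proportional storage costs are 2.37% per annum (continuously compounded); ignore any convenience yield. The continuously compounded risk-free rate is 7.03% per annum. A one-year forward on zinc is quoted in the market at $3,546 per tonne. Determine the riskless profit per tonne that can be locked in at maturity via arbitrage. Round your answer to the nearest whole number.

Fair forward: F* = S·e^(carry·T), with carry = (r + u) = 0.0703 + 0.0237 = 0.0940
F* = 3151 · e^(0.0940 × 12/12) = 3151 · e^0.094000 = 3151 × 1.098560 = $3461.5626
Market $3546 > fair $3461.5626: forward overpriced → cash-and-carry (buy spot, short the forward).
At maturity, profit = |F_mkt − F*| = |3546 − 3461.5626| = $84 per tonne

$84 per tonne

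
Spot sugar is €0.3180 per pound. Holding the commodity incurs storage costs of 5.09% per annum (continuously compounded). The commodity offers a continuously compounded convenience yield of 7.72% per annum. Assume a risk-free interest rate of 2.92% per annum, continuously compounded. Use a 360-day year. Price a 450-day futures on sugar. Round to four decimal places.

€0.3192 per pound

Net carry = r + u − y = 0.0292 + 0.0509 − 0.0772 = 0.0029
F = S·e^((r+u−y)T) = 0.3180 · e^(0.0029 × 450/360) = 0.3180 · e^0.003625
= 0.3180 × 1.003632 = €0.3192 per pound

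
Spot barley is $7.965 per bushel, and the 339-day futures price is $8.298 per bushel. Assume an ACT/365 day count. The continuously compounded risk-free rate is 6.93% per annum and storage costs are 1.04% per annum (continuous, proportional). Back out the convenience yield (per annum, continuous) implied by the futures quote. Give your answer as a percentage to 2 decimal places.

F = S·e^((r+u−y)T) ⇒ (r+u−y) = ln(F/S)/T
ln(8.298/7.965) = 0.040958; /T ⇒ 0.044099
y = r + u − ln(F/S)/T = 0.0693 + 0.0104 − 0.044099 = 0.035601
y = 3.56%

3.56%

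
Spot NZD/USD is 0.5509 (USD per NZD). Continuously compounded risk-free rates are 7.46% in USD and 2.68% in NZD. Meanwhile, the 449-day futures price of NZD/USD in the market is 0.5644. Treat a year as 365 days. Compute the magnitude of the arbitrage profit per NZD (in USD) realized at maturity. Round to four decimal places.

0.0199 per NZD (in USD)

Fair futures: F* = S·e^(carry·T), with carry = (r_USD − r_NZD) = 0.0746 − 0.0268 = 0.0478
F* = 0.5509 · e^(0.0478 × 449/365) = 0.5509 · e^0.058801 = 0.5509 × 1.060564 = 0.5843
Market 0.5644 < fair 0.5843: forward underpriced → reverse cash-and-carry (short spot, go long the forward).
At maturity, profit = |F_mkt − F*| = |0.5644 − 0.5843| = 0.0199 per NZD (in USD)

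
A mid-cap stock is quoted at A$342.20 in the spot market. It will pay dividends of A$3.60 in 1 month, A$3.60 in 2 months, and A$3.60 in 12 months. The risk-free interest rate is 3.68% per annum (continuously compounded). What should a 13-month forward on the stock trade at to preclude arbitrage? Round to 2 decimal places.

PV(dividends) I = 3.60·e^(−0.0368·1/12) + 3.60·e^(−0.0368·2/12) + 3.60·e^(−0.0368·12/12)
I = 3.5890 + 3.5780 + 3.4699 = 10.6369
F = (S − I)·e^(rT) = (342.20 − 10.6369) · e^(0.0368·13/12)
= 331.5631 · e^0.039867 = 331.5631 × 1.040672 = A$345.05

A$345.05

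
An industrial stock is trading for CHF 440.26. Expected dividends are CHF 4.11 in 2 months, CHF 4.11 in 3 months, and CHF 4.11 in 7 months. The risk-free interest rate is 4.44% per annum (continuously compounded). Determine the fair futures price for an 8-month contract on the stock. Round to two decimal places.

PV(dividends) I = 4.11·e^(−0.0444·2/12) + 4.11·e^(−0.0444·3/12) + 4.11·e^(−0.0444·7/12)
I = 4.0797 + 4.0646 + 4.0049 = 12.1492
F = (S − I)·e^(rT) = (440.26 − 12.1492) · e^(0.0444·8/12)
= 428.1108 · e^0.029600 = 428.1108 × 1.030042 = CHF 440.97

CHF 440.97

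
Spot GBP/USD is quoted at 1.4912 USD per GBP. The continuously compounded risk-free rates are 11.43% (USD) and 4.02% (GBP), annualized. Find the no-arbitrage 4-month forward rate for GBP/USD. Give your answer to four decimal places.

1.5285

F = S·e^((r_USD − r_GBP)T) = 1.4912 · e^((0.1143 − 0.0402) × 4/12)
= 1.4912 · e^0.024700 = 1.4912 × 1.025008
F = 1.5285 USD per GBP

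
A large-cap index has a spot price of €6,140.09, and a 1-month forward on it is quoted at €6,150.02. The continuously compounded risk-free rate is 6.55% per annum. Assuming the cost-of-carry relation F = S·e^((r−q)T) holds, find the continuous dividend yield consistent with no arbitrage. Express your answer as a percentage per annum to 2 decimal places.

4.61%

From F = S·e^((r−q)T): (r − q) = ln(F/S)/T
ln(6150.02/6140.09) = ln(1.001617) = 0.001616
(r − q) = 0.001616 / (1/12) = 0.019392
q = r − ln(F/S)/T = 0.0655 − 0.019392 = 0.046108
q = 4.61%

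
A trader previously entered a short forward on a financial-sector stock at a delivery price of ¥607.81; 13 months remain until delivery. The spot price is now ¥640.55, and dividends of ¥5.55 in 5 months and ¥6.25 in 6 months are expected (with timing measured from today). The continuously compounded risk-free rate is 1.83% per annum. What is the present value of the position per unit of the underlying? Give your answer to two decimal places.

-¥32.97

PV(remaining dividends) I = 5.55·e^(−0.0183·5/12) + 6.25·e^(−0.0183·6/12) = 11.7009
Current forward F = (S − I)·e^(rT) = (640.55 − 11.7009)·e^(0.0183·13/12) = 628.8491 × 1.020023 = 641.4405
Value (long) = (F − K)·e^(−rT) = (641.4405 − 607.81) × 0.980370 = 32.9703
Short position value = −(long value) = -¥32.97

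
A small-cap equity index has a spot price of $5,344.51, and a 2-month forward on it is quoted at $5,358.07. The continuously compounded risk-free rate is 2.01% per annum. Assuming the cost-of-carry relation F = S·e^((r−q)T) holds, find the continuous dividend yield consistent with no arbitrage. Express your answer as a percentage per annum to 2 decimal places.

From F = S·e^((r−q)T): (r − q) = ln(F/S)/T
ln(5358.07/5344.51) = ln(1.002537) = 0.002534
(r − q) = 0.002534 / (2/12) = 0.015204
q = r − ln(F/S)/T = 0.0201 − 0.015204 = 0.004896
q = 0.49%

0.49%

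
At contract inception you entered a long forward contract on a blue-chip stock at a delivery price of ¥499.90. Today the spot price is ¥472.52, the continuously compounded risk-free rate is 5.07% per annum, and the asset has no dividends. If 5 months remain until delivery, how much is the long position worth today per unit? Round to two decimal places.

Current fair forward for the remaining 5 months: F = S·e^(r·T), r = 0.0507
F = 472.52 · e^(0.0507 × 5/12) = 472.52 × 1.021350 = 482.6083
Value of long forward = (F − K)·e^(−rT) = (482.6083 − 499.90) · e^(−0.0507·5/12)
= -17.2917 × 0.979097 = -16.93

-¥16.93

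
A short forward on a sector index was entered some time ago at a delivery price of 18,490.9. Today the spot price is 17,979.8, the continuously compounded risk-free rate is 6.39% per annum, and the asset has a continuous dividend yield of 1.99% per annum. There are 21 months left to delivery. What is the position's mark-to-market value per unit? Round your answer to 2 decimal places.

Current fair forward for the remaining 21 months: F = S·e^((r − q)·T), (r − q) = 0.0639 − 0.0199 = 0.0440
F = 17979.8 · e^(0.0440 × 21/12) = 17979.8 × 1.08004208 = 19418.9406
Value of long forward = (F − K)·e^(−rT) = (19418.9406 − 18490.9) · e^(−0.0639·21/12)
= 928.0406 × 0.89420073 = 829.85
Short position value = −(long value) = -829.85

-829.85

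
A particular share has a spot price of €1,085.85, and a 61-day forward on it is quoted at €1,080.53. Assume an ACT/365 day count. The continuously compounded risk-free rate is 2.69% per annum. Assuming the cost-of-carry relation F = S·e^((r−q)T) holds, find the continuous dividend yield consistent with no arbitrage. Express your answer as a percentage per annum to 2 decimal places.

5.63%

From F = S·e^((r−q)T): (r − q) = ln(F/S)/T
ln(1080.53/1085.85) = ln(0.995101) = -0.004911
(r − q) = -0.004911 / (61/365) = -0.029385
q = r − ln(F/S)/T = 0.0269 + 0.029385 = 0.056285
q = 5.63%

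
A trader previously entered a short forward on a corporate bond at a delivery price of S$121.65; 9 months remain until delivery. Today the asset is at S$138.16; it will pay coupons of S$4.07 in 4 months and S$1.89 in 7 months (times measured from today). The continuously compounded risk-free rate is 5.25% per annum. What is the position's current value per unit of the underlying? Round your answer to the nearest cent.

-S$15.37

PV(remaining coupons) I = 4.07·e^(−0.0525·4/12) + 1.89·e^(−0.0525·7/12) = 5.8324
Current forward F = (S − I)·e^(rT) = (138.16 − 5.8324)·e^(0.0525·9/12) = 132.3276 × 1.040160 = 137.6419
Value (long) = (F − K)·e^(−rT) = (137.6419 − 121.65) × 0.961390 = 15.3745
Short position value = −(long value) = -S$15.37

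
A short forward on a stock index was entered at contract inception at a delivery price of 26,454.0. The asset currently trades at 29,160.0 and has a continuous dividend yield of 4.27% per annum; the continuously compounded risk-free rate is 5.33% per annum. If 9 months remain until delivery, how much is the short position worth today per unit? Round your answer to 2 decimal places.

-2823.59

Current fair forward for the remaining 9 months: F = S·e^((r − q)·T), (r − q) = 0.0533 − 0.0427 = 0.0106
F = 29160.0 · e^(0.0106 × 9/12) = 29160.0 × 1.00798169 = 29392.7461
Value of long forward = (F − K)·e^(−rT) = (29392.7461 − 26454.0) · e^(−0.0533·9/12)
= 2938.7461 × 0.96081346 = 2823.59
Short position value = −(long value) = -2823.59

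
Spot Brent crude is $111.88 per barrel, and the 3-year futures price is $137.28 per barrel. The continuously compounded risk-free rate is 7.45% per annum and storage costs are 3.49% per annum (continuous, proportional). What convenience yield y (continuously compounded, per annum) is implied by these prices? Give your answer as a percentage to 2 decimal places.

F = S·e^((r+u−y)T) ⇒ (r+u−y) = ln(F/S)/T
ln(137.28/111.88) = 0.204596; /T ⇒ 0.068199
y = r + u − ln(F/S)/T = 0.0745 + 0.0349 − 0.068199 = 0.041201
y = 4.12%

4.12%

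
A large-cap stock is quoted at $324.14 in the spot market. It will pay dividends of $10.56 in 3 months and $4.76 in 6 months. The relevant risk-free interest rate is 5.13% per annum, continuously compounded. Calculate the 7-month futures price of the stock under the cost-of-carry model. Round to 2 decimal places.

$318.46

PV(dividends) I = 10.56·e^(−0.0513·3/12) + 4.76·e^(−0.0513·6/12)
I = 10.4254 + 4.6395 = 15.0649
F = (S − I)·e^(rT) = (324.14 − 15.0649) · e^(0.0513·7/12)
= 309.0751 · e^0.029925 = 309.0751 × 1.030377 = $318.46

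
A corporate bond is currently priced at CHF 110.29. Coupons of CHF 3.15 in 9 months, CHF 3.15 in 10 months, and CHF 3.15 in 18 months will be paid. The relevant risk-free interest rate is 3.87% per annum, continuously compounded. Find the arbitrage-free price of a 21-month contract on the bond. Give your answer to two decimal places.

PV(coupons) I = 3.15·e^(−0.0387·9/12) + 3.15·e^(−0.0387·10/12) + 3.15·e^(−0.0387·18/12)
I = 3.0599 + 3.0500 + 2.9723 = 9.0822
F = (S − I)·e^(rT) = (110.29 − 9.0822) · e^(0.0387·21/12)
= 101.2078 · e^0.067725 = 101.2078 × 1.070071 = CHF 108.30

CHF 108.30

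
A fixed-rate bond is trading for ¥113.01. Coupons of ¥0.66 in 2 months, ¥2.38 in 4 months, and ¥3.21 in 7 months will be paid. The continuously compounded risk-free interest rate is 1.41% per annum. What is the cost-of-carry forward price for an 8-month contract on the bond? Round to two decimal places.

¥107.81

PV(coupons) I = 0.66·e^(−0.0141·2/12) + 2.38·e^(−0.0141·4/12) + 3.21·e^(−0.0141·7/12)
I = 0.6585 + 2.3688 + 3.1837 = 6.2110
F = (S − I)·e^(rT) = (113.01 − 6.2110) · e^(0.0141·8/12)
= 106.7990 · e^0.009400 = 106.7990 × 1.009444 = ¥107.81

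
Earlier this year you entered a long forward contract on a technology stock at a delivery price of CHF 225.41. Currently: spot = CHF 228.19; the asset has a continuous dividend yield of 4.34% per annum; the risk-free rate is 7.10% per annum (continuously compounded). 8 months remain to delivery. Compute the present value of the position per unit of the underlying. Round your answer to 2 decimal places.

Current fair forward for the remaining 8 months: F = S·e^((r − q)·T), (r − q) = 0.0710 − 0.0434 = 0.0276
F = 228.19 · e^(0.0276 × 8/12) = 228.19 × 1.018570 = 232.4275
Value of long forward = (F − K)·e^(−rT) = (232.4275 − 225.41) · e^(−0.0710·8/12)
= 7.0175 × 0.953769 = 6.69

CHF 6.69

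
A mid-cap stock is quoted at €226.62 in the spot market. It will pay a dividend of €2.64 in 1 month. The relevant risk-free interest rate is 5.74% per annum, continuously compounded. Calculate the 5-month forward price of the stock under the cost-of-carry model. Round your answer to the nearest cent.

€229.41

PV(dividends) I = 2.64·e^(−0.0574·1/12)
I = 2.6274
F = (S − I)·e^(rT) = (226.62 − 2.6274) · e^(0.0574·5/12)
= 223.9926 · e^0.023917 = 223.9926 × 1.024205 = €229.41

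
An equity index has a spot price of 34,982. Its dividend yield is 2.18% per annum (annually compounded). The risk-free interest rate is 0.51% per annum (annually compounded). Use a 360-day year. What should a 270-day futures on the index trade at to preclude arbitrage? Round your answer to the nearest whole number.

34,552

F = S · (1+r)^T / (1+q)^T
= 34982 × 1.003823 / 1.016306 = 34982 × 0.987717
F = 34,552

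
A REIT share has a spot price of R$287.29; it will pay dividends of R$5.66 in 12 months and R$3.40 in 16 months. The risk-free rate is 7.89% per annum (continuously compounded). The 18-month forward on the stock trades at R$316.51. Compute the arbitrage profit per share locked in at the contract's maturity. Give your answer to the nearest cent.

R$2.46 per share

PV(dividends) I = 5.66·e^(−0.0789·12/12) + 3.40·e^(−0.0789·16/12) = 8.2911
Fair forward F* = (S − I)·e^(rT) = (287.29 − 8.2911)·e^0.118350 = 278.9989 × 1.125638 = 314.0518
Market R$316.51 > fair 314.0518: forward overpriced → cash-and-carry (borrow at r, buy the stock and collect the dividends, short the forward).
Profit at T = |F_mkt − F*| = |316.51 − 314.0518| = R$2.46 per share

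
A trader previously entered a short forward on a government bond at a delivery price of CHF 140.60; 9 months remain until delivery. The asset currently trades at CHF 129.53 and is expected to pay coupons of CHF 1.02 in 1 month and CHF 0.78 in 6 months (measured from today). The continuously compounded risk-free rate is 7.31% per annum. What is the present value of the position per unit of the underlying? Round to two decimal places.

PV(remaining coupons) I = 1.02·e^(−0.0731·1/12) + 0.78·e^(−0.0731·6/12) = 1.7658
Current forward F = (S − I)·e^(rT) = (129.53 − 1.7658)·e^(0.0731·9/12) = 127.7642 × 1.056356 = 134.9645
Value (long) = (F − K)·e^(−rT) = (134.9645 − 140.60) × 0.946651 = -5.3349
Short position value = −(long value) = CHF 5.33

CHF 5.33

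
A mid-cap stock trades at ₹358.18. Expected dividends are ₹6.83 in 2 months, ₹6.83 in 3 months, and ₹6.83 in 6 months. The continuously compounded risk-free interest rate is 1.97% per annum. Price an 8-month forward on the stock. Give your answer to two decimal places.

₹342.28

PV(dividends) I = 6.83·e^(−0.0197·2/12) + 6.83·e^(−0.0197·3/12) + 6.83·e^(−0.0197·6/12)
I = 6.8076 + 6.7964 + 6.7631 = 20.3671
F = (S − I)·e^(rT) = (358.18 − 20.3671) · e^(0.0197·8/12)
= 337.8129 · e^0.013133 = 337.8129 × 1.013220 = ₹342.28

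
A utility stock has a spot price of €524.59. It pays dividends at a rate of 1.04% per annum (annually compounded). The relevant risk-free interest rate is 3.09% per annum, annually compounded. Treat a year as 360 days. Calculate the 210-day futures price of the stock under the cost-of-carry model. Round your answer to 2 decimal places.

€530.77

F = S · (1+r)^T / (1+q)^T
= 524.59 × 1.017911 / 1.006054 = 524.59 × 1.011786
F = €530.77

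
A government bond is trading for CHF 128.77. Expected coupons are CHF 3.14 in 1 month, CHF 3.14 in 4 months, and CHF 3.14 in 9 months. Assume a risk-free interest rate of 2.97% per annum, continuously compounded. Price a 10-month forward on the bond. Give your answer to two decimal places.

PV(coupons) I = 3.14·e^(−0.0297·1/12) + 3.14·e^(−0.0297·4/12) + 3.14·e^(−0.0297·9/12)
I = 3.1322 + 3.1091 + 3.0708 = 9.3121
F = (S − I)·e^(rT) = (128.77 − 9.3121) · e^(0.0297·10/12)
= 119.4579 · e^0.024750 = 119.4579 × 1.025059 = CHF 122.45

CHF 122.45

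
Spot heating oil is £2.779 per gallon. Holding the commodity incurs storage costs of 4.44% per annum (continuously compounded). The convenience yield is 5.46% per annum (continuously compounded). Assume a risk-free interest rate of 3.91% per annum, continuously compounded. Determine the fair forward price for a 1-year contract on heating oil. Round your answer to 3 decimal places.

Net carry = r + u − y = 0.0391 + 0.0444 − 0.0546 = 0.0289
F = S·e^((r+u−y)T) = 2.779 · e^(0.0289 × 12/12) = 2.779 · e^0.028900
= 2.779 × 1.029322 = £2.860 per gallon

£2.860 per gallon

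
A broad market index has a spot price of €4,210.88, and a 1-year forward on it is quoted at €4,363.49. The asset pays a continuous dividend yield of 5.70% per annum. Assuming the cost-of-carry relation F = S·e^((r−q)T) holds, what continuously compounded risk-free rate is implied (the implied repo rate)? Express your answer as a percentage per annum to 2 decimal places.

From F = S·e^((r−q)T): (r − q) = ln(F/S)/T
ln(4363.49/4210.88) = ln(1.036242) = 0.035601
(r − q) = 0.035601 / (1) = 0.035601
r = ln(F/S)/T + q = 0.035601 + 0.0570 = 0.092601
r = 9.26%

9.26%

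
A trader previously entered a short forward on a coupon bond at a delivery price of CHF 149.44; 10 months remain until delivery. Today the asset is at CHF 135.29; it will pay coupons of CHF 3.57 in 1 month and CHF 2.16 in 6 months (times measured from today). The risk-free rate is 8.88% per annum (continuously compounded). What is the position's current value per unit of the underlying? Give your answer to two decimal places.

CHF 9.10

PV(remaining coupons) I = 3.57·e^(−0.0888·1/12) + 2.16·e^(−0.0888·6/12) = 5.6099
Current forward F = (S − I)·e^(rT) = (135.29 − 5.6099)·e^(0.0888·10/12) = 129.6801 × 1.076807 = 139.6404
Value (long) = (F − K)·e^(−rT) = (139.6404 − 149.44) × 0.928672 = -9.1006
Short position value = −(long value) = CHF 9.10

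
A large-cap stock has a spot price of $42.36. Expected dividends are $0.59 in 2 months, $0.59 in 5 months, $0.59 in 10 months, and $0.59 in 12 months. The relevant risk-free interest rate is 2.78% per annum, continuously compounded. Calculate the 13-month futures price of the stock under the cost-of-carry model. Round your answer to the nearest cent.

PV(dividends) I = 0.59·e^(−0.0278·2/12) + 0.59·e^(−0.0278·5/12) + 0.59·e^(−0.0278·10/12) + 0.59·e^(−0.0278·12/12)
I = 0.5873 + 0.5832 + 0.5765 + 0.5738 = 2.3208
F = (S − I)·e^(rT) = (42.36 − 2.3208) · e^(0.0278·13/12)
= 40.0392 · e^0.030117 = 40.0392 × 1.030575 = $41.26

$41.26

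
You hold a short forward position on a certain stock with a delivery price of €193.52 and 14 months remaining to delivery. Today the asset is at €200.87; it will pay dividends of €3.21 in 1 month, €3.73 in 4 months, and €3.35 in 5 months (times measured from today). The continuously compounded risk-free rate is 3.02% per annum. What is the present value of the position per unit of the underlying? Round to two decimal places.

PV(remaining dividends) I = 3.21·e^(−0.0302·1/12) + 3.73·e^(−0.0302·4/12) + 3.35·e^(−0.0302·5/12) = 10.2027
Current forward F = (S − I)·e^(rT) = (200.87 − 10.2027)·e^(0.0302·14/12) = 190.6673 × 1.035861 = 197.5048
Value (long) = (F − K)·e^(−rT) = (197.5048 − 193.52) × 0.965380 = 3.8468
Short position value = −(long value) = -€3.85

-€3.85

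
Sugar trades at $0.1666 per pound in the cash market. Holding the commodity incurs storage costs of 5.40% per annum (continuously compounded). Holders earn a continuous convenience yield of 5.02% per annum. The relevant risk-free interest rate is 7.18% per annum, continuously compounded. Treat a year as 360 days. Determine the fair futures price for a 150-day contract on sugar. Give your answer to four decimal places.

Net carry = r + u − y = 0.0718 + 0.0540 − 0.0502 = 0.0756
F = S·e^((r+u−y)T) = 0.1666 · e^(0.0756 × 150/360) = 0.1666 · e^0.031500
= 0.1666 × 1.032001 = $0.1719 per pound

$0.1719 per pound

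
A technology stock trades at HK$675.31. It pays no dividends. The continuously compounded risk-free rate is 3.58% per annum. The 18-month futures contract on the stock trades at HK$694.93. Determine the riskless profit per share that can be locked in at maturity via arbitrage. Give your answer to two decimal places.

HK$17.64 per share

Fair futures: F* = S·e^(carry·T), with carry = r = 0.0358
F* = 675.31 · e^(0.0358 × 18/12) = 675.31 · e^0.053700 = 675.31 × 1.055168 = HK$712.5655
Market HK$694.93 < fair HK$712.5655: forward underpriced → reverse cash-and-carry (short spot, go long the forward).
At maturity, profit = |F_mkt − F*| = |694.93 − 712.5655| = HK$17.64 per share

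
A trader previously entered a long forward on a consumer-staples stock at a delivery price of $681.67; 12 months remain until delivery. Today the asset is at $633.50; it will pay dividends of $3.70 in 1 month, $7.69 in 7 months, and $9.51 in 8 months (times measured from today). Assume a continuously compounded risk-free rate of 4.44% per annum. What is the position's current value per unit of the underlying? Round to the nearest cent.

PV(remaining dividends) I = 3.70·e^(−0.0444·1/12) + 7.69·e^(−0.0444·7/12) + 9.51·e^(−0.0444·8/12) = 20.4124
Current forward F = (S − I)·e^(rT) = (633.50 − 20.4124)·e^(0.0444·12/12) = 613.0876 × 1.045400 = 640.9218
Value (long) = (F − K)·e^(−rT) = (640.9218 − 681.67) × 0.956571 = -38.9785
Value = -$38.98

-$38.98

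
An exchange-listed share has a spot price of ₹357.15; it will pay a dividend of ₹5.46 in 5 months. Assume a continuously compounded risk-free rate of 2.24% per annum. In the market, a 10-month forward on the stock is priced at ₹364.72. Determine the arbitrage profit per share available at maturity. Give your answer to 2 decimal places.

₹6.35 per share

PV(dividends) I = 5.46·e^(−0.0224·5/12) = 5.4093
Fair forward F* = (S − I)·e^(rT) = (357.15 − 5.4093)·e^0.018667 = 351.7407 × 1.018842 = 358.3682
Market ₹364.72 > fair 358.3682: forward overpriced → cash-and-carry (borrow at r, buy the stock and collect the dividends, short the forward).
Profit at T = |F_mkt − F*| = |364.72 − 358.3682| = ₹6.35 per share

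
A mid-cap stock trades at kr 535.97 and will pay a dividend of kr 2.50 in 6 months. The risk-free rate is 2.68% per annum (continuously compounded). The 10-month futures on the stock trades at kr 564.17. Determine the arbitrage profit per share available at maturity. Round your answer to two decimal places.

kr 18.62 per share

PV(dividends) I = 2.50·e^(−0.0268·6/12) = 2.4667
Fair futures F* = (S − I)·e^(rT) = (535.97 − 2.4667)·e^0.022333 = 533.5033 × 1.022584 = 545.5519
Market kr 564.17 > fair 545.5519: forward overpriced → cash-and-carry (borrow at r, buy the stock and collect the dividends, short the forward).
Profit at T = |F_mkt − F*| = |564.17 − 545.5519| = kr 18.62 per share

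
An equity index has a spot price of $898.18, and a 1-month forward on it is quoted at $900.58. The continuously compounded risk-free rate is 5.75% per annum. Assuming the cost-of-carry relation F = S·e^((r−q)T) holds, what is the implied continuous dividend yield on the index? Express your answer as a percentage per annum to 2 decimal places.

2.55%

From F = S·e^((r−q)T): (r − q) = ln(F/S)/T
ln(900.58/898.18) = ln(1.002672) = 0.002668
(r − q) = 0.002668 / (1/12) = 0.032016
q = r − ln(F/S)/T = 0.0575 − 0.032016 = 0.025484
q = 2.55%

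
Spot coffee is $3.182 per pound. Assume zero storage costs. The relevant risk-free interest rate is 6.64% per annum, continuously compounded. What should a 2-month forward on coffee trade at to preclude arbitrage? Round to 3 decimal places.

$3.217 per pound

F = S·e^(rT) = 3.182 · e^(0.0664 × 2/12) = 3.182 · e^0.011067
= 3.182 × 1.011128 = $3.217 per pound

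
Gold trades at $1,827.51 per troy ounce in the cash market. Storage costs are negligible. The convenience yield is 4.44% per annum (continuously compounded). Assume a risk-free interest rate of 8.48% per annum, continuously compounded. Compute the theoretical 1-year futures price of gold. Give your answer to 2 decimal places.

Net carry = r + u − y = 0.0848 + 0.0000 − 0.0444 = 0.0404
F = S·e^((r+u−y)T) = 1827.51 · e^(0.0404 × 1) = 1827.51 · e^0.04040000
= 1827.51 × 1.04122718 = $1,902.85 per troy ounce

$1,902.85 per troy ounce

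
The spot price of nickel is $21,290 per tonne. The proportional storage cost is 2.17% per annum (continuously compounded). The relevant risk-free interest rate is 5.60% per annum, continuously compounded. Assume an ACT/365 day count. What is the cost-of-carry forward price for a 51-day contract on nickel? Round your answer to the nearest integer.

$21,522 per tonne

Net carry = r + u − y = 0.0560 + 0.0217 − 0.0000 = 0.0777
F = S·e^((r+u−y)T) = 21290 · e^(0.0777 × 51/365) = 21290 · e^0.010857
= 21290 × 1.010916 = $21,522 per tonne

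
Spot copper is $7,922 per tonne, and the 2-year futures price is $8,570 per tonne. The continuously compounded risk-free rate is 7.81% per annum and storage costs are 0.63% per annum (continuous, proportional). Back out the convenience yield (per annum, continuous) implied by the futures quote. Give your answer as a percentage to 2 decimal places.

F = S·e^((r+u−y)T) ⇒ (r+u−y) = ln(F/S)/T
ln(8570/7922) = 0.078624; /T ⇒ 0.039312
y = r + u − ln(F/S)/T = 0.0781 + 0.0063 − 0.039312 = 0.045088
y = 4.51%

4.51%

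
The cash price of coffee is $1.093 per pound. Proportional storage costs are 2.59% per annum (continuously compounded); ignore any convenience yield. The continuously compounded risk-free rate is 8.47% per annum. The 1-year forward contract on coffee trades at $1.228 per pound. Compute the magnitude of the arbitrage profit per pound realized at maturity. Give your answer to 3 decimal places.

$0.007 per pound

Fair forward: F* = S·e^(carry·T), with carry = (r + u) = 0.0847 + 0.0259 = 0.1106
F* = 1.093 · e^(0.1106 × 12/12) = 1.093 · e^0.110600 = 1.093 × 1.116948 = $1.2208
Market $1.228 > fair $1.2208: forward overpriced → cash-and-carry (buy spot, short the forward).
At maturity, profit = |F_mkt − F*| = |1.228 − 1.2208| = $0.007 per pound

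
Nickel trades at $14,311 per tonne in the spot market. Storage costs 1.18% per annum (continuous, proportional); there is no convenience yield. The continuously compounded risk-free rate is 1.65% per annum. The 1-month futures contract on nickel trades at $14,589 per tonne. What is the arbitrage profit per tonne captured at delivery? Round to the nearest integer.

$244 per tonne

Fair futures: F* = S·e^(carry·T), with carry = (r + u) = 0.0165 + 0.0118 = 0.0283
F* = 14311 · e^(0.0283 × 1/12) = 14311 · e^0.002358 = 14311 × 1.002361 = $14344.7883
Market $14589 > fair $14344.7883: forward overpriced → cash-and-carry (buy spot, short the forward).
At maturity, profit = |F_mkt − F*| = |14589 − 14344.7883| = $244 per tonne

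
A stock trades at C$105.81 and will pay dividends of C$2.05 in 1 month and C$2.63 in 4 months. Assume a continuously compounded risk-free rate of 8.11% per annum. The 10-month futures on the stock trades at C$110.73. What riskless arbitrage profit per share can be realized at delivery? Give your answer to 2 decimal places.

C$2.44 per share

PV(dividends) I = 2.05·e^(−0.0811·1/12) + 2.63·e^(−0.0811·4/12) = 4.5960
Fair futures F* = (S − I)·e^(rT) = (105.81 − 4.5960)·e^0.067583 = 101.2140 × 1.069919 = 108.2908
Market C$110.73 > fair 108.2908: forward overpriced → cash-and-carry (borrow at r, buy the stock and collect the dividends, short the forward).
Profit at T = |F_mkt − F*| = |110.73 − 108.2908| = C$2.44 per share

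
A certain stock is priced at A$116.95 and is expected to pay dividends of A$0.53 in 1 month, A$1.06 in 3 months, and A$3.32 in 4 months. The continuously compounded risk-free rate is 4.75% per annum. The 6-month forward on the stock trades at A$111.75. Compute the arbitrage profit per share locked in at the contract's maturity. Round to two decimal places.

PV(dividends) I = 0.53·e^(−0.0475·1/12) + 1.06·e^(−0.0475·3/12) + 3.32·e^(−0.0475·4/12) = 4.8432
Fair forward F* = (S − I)·e^(rT) = (116.95 − 4.8432)·e^0.023750 = 112.1068 × 1.024034 = 114.8012
Market A$111.75 < fair 114.8012: forward underpriced → reverse cash-and-carry (short the stock, invest proceeds at r, pay the dividends, go long the forward).
Profit at T = |F_mkt − F*| = |111.75 − 114.8012| = A$3.05 per share

A$3.05 per share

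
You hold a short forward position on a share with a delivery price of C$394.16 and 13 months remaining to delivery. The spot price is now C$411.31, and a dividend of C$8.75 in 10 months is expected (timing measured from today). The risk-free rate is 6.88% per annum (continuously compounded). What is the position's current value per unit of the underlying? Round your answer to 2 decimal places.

PV(remaining dividends) I = 8.75·e^(−0.0688·10/12) = 8.2624
Current forward F = (S − I)·e^(rT) = (411.31 − 8.2624)·e^(0.0688·13/12) = 403.0476 × 1.077381 = 434.2358
Value (long) = (F − K)·e^(−rT) = (434.2358 − 394.16) × 0.928177 = 37.1974
Short position value = −(long value) = -C$37.20

-C$37.20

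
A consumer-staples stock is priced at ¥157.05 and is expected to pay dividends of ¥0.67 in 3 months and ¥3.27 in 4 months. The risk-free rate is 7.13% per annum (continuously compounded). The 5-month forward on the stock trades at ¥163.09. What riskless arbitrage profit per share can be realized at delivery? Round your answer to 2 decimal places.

PV(dividends) I = 0.67·e^(−0.0713·3/12) + 3.27·e^(−0.0713·4/12) = 3.8514
Fair forward F* = (S − I)·e^(rT) = (157.05 − 3.8514)·e^0.029708 = 153.1986 × 1.030154 = 157.8182
Market ¥163.09 > fair 157.8182: forward overpriced → cash-and-carry (borrow at r, buy the stock and collect the dividends, short the forward).
Profit at T = |F_mkt − F*| = |163.09 − 157.8182| = ¥5.27 per share

¥5.27 per share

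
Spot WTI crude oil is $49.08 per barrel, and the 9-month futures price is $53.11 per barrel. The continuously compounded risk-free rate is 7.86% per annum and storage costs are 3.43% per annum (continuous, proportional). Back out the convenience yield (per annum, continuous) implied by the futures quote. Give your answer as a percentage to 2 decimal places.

0.77%

F = S·e^((r+u−y)T) ⇒ (r+u−y) = ln(F/S)/T
ln(53.11/49.08) = 0.078914; /T ⇒ 0.105219
y = r + u − ln(F/S)/T = 0.0786 + 0.0343 − 0.105219 = 0.007681
y = 0.77%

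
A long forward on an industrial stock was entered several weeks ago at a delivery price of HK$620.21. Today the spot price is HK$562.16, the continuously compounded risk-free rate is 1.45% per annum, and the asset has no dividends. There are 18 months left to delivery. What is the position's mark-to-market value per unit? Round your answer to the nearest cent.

-HK$44.71

Current fair forward for the remaining 18 months: F = S·e^(r·T), r = 0.0145
F = 562.16 · e^(0.0145 × 18/12) = 562.16 × 1.021988 = 574.5208
Value of long forward = (F − K)·e^(−rT) = (574.5208 − 620.21) · e^(−0.0145·18/12)
= -45.6892 × 0.978485 = -44.71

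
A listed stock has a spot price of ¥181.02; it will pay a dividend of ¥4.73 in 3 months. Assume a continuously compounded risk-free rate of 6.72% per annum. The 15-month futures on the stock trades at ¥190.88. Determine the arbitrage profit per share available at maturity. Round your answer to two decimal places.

¥0.94 per share

PV(dividends) I = 4.73·e^(−0.0672·3/12) = 4.6512
Fair futures F* = (S − I)·e^(rT) = (181.02 − 4.6512)·e^0.084000 = 176.3688 × 1.087629 = 191.8238
Market ¥190.88 < fair 191.8238: forward underpriced → reverse cash-and-carry (short the stock, invest proceeds at r, pay the dividends, go long the forward).
Profit at T = |F_mkt − F*| = |190.88 − 191.8238| = ¥0.94 per share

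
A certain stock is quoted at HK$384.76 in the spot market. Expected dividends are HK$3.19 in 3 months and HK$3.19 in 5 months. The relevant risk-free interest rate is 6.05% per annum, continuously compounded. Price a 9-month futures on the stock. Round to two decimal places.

HK$396.08

PV(dividends) I = 3.19·e^(−0.0605·3/12) + 3.19·e^(−0.0605·5/12)
I = 3.1421 + 3.1106 = 6.2527
F = (S − I)·e^(rT) = (384.76 − 6.2527) · e^(0.0605·9/12)
= 378.5073 · e^0.045375 = 378.5073 × 1.046420 = HK$396.08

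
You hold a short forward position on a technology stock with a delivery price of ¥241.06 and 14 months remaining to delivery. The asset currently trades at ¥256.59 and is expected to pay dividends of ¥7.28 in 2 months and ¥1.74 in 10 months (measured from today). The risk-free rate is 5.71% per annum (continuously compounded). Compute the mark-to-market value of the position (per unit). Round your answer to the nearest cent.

PV(remaining dividends) I = 7.28·e^(−0.0571·2/12) + 1.74·e^(−0.0571·10/12) = 8.8702
Current forward F = (S − I)·e^(rT) = (256.59 − 8.8702)·e^(0.0571·14/12) = 247.7198 × 1.068886 = 264.7842
Value (long) = (F − K)·e^(−rT) = (264.7842 − 241.06) × 0.935554 = 22.1953
Short position value = −(long value) = -¥22.20

-¥22.20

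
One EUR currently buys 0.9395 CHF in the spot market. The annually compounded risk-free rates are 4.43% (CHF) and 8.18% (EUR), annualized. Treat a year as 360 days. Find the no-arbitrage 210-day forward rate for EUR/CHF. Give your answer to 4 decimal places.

0.9204

By covered interest parity, F = S · (1+r_CHF)^T / (1+r_EUR)^T
= 0.9395 × 1.025608 / 1.046933 = 0.9395 × 0.979631
F = 0.9204 CHF per EUR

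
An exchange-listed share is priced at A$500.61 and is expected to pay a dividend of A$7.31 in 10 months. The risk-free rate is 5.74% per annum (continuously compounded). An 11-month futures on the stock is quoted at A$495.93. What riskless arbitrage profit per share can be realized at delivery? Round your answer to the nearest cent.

PV(dividends) I = 7.31·e^(−0.0574·10/12) = 6.9686
Fair futures F* = (S − I)·e^(rT) = (500.61 − 6.9686)·e^0.052617 = 493.6414 × 1.054026 = 520.3109
Market A$495.93 < fair 520.3109: forward underpriced → reverse cash-and-carry (short the stock, invest proceeds at r, pay the dividends, go long the forward).
Profit at T = |F_mkt − F*| = |495.93 − 520.3109| = A$24.38 per share

A$24.38 per share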